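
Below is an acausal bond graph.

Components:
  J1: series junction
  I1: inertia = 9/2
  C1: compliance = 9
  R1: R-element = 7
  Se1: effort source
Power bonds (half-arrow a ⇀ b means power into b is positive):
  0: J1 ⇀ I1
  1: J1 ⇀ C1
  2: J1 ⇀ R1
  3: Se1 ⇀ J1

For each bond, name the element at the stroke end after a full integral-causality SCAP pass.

b3 |J1  (Se1 (Se) sets effort on bond)
b0 |I1  (I1 outputs flow p/I1)
b1 |J1  (1-jn J1 has f-setter on 0)
b2 |J1  (1-jn J1 has f-setter on 0)

#0 stroke at I1
#1 stroke at J1
#2 stroke at J1
#3 stroke at J1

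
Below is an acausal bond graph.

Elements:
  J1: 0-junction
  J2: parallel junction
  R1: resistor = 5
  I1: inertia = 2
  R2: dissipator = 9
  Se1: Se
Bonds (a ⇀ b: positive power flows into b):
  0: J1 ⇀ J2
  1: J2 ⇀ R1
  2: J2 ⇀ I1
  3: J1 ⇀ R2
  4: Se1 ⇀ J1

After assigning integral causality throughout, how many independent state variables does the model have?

β4 stroke→J1  (Se1 fixes effort; stroke away)
β0 stroke→J2  (0-jn J1 has e-setter on 4)
β3 stroke→R2  (J1 effort already set via bond 4)
β1 stroke→R1  (0-jn J2 has e-setter on 0)
β2 stroke→I1  (J2: bond 0 brought effort, rest push out)

1  (I1 all integral)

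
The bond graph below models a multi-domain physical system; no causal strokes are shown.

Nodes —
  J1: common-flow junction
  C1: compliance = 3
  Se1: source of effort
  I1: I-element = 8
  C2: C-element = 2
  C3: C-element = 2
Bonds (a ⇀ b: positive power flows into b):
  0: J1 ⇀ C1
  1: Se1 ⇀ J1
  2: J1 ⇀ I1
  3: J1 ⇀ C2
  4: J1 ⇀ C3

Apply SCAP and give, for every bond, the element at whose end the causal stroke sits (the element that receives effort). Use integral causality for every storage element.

b0 →J1
b1 →J1
b2 →I1
b3 →J1
b4 →J1

β1 stroke at J1  (Se1 (Se) sets effort on bond)
β0 stroke at J1  (C1 integral (e out))
β2 stroke at I1  (prefer integral on I1)
β3 stroke at J1  (common-f at J1 fixed by 2)
β4 stroke at J1  (common-f at J1 fixed by 2)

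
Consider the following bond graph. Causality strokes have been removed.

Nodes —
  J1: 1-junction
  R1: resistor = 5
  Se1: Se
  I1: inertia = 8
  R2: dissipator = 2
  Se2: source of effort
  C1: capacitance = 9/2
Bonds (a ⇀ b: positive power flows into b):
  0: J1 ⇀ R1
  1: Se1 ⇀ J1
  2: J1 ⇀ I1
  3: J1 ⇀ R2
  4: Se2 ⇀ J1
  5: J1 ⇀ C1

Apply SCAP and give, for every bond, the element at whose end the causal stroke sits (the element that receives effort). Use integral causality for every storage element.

bond 1 |J1  (Se1 fixes effort; stroke away)
bond 4 |J1  (Se2: effort source, stroke at far end)
bond 2 |I1  (I1 integral (f out))
bond 0 |J1  (1-jn J1 has f-setter on 2)
bond 3 |J1  (common-f at J1 fixed by 2)
bond 5 |J1  (1-jn J1 has f-setter on 2)

bond 0 stroke at J1
bond 1 stroke at J1
bond 2 stroke at I1
bond 3 stroke at J1
bond 4 stroke at J1
bond 5 stroke at J1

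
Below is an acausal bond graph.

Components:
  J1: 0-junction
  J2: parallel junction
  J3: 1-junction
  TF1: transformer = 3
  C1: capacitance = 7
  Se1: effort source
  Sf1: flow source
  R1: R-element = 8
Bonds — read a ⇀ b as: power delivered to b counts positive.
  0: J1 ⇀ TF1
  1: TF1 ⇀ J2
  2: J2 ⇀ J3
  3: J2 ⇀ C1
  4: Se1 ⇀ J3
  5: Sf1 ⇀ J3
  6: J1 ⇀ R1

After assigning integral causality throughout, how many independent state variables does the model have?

b4 →J3  (source Se1 imposes e)
b5 →Sf1  (Sf1: flow source, stroke at near end)
b2 →J3  (common-f at J3 fixed by 5)
b3 →J2  (C1 outputs effort q/C1)
b1 →TF1  (J2: bond 3 brought effort, rest push out)
b0 →J1  (TF1: transformer flips bond 1)
b6 →R1  (0-jn J1 has e-setter on 0)

1  (C1 all integral)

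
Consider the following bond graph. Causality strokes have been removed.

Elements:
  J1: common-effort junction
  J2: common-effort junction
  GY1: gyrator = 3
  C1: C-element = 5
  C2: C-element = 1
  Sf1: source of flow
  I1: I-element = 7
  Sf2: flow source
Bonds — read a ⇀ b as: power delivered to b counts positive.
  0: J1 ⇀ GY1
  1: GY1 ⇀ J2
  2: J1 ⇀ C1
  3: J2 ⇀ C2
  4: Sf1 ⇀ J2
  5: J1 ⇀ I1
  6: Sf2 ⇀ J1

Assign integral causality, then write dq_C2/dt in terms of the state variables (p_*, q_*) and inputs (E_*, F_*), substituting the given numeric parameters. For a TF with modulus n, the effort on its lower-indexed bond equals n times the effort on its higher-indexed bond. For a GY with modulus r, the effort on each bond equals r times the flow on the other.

dq_C2/dt = F_Sf1 + q_C1/15

b4 stroke at Sf1  (Sf1: flow source, stroke at near end)
b6 stroke at Sf2  (Sf2 (Sf) sets flow on bond)
b2 stroke at J1  (C1: C, integral causality)
b0 stroke at GY1  (common-e at J1 fixed by 2)
b5 stroke at I1  (J1 effort already set via bond 2)
b1 stroke at GY1  (through GY1, causality inverts; strokes same side of GY1)
b3 stroke at J2  (closing 0-jn rule on J2)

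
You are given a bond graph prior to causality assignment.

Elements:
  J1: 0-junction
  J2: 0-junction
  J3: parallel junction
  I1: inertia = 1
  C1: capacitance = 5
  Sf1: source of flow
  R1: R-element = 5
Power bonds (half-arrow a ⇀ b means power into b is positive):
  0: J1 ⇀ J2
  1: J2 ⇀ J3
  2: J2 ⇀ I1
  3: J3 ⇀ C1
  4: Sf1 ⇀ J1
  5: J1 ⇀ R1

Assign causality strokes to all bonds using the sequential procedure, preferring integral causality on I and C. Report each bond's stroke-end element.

bond 4 |Sf1  (source Sf1 imposes f)
bond 2 |I1  (prefer integral on I1)
bond 3 |J3  (C1 outputs effort q/C1)
bond 1 |J2  (common-e at J3 fixed by 3)
bond 0 |J1  (0-jn J2 has e-setter on 1)
bond 5 |R1  (J1 effort already set via bond 0)

β0 stroke→J1
β1 stroke→J2
β2 stroke→I1
β3 stroke→J3
β4 stroke→Sf1
β5 stroke→R1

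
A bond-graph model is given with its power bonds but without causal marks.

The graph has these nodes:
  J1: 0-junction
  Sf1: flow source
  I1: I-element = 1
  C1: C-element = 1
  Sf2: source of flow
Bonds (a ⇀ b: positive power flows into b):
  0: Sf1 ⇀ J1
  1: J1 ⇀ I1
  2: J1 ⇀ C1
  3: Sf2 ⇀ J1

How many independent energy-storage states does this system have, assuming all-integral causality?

#0 →Sf1  (Sf1: flow source, stroke at near end)
#3 →Sf2  (Sf2: flow source, stroke at near end)
#1 →I1  (I1: I, integral causality)
#2 →J1  (closing 0-jn rule on J1)

2  (C1, I1 all integral)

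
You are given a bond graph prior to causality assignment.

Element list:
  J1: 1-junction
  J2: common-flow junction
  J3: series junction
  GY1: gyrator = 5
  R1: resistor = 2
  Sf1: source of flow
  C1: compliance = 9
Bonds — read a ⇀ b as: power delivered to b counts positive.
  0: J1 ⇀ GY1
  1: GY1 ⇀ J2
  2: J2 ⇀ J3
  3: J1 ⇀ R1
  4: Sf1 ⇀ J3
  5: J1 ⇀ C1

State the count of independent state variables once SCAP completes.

1  (C1 all integral)

β4 stroke→Sf1  (Sf1: flow source, stroke at near end)
β2 stroke→J3  (common-f at J3 fixed by 4)
β1 stroke→J2  (1-jn J2 has f-setter on 2)
β0 stroke→J1  (through GY1, causality inverts; strokes same side of GY1)
β5 stroke→J1  (C1 integral (e out))
β3 stroke→R1  (J1: last free bond brings flow in)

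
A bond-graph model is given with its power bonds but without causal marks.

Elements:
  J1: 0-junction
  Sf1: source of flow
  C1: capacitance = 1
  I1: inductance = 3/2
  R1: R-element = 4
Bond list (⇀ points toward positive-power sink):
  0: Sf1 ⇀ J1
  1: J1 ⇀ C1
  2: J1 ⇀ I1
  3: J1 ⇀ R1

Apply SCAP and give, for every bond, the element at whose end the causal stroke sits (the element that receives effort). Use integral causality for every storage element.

bond 0 stroke→Sf1  (Sf1 (Sf) sets flow on bond)
bond 1 stroke→J1  (C1 integral (e out))
bond 2 stroke→I1  (common-e at J1 fixed by 1)
bond 3 stroke→R1  (0-jn J1 has e-setter on 1)

β0 |Sf1
β1 |J1
β2 |I1
β3 |R1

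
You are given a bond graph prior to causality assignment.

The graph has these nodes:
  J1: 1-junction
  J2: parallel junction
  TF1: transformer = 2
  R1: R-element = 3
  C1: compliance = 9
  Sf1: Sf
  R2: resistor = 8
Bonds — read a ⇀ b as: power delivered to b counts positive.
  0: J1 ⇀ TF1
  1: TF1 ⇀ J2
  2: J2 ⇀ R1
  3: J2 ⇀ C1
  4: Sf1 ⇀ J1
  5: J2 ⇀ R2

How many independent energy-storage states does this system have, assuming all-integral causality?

bond 4 stroke at Sf1  (Sf1: flow source, stroke at near end)
bond 0 stroke at J1  (common-f at J1 fixed by 4)
bond 1 stroke at TF1  (through TF1, causality passes straight; one stroke at TF1)
bond 3 stroke at J2  (C1 outputs effort q/C1)
bond 2 stroke at R1  (common-e at J2 fixed by 3)
bond 5 stroke at R2  (0-jn J2 has e-setter on 3)

1  (C1 all integral)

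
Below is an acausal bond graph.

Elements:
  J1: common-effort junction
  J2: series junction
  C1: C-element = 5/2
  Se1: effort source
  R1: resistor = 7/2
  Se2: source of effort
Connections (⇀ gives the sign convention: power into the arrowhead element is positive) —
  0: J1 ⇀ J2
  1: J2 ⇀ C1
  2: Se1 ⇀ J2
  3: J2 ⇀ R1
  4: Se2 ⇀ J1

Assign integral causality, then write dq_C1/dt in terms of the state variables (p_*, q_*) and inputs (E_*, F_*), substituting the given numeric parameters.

dq_C1/dt = 2*E_Se1/7 + 2*E_Se2/7 - 4*q_C1/35

β2 stroke at J2  (Se1 (Se) sets effort on bond)
β4 stroke at J1  (source Se2 imposes e)
β0 stroke at J2  (J1 effort already set via bond 4)
β1 stroke at J2  (C1 integral (e out))
β3 stroke at R1  (J2 needs exactly one f-in)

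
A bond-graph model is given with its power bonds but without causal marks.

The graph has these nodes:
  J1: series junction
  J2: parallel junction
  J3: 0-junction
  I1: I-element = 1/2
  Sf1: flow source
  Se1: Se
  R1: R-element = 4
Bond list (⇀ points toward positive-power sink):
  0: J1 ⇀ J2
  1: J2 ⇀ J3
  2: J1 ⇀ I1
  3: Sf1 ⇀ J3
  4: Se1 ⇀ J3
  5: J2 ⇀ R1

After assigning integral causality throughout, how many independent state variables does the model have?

β3 stroke at Sf1  (source Sf1 imposes f)
β4 stroke at J3  (Se1: effort source, stroke at far end)
β1 stroke at J2  (J3: bond 4 brought effort, rest push out)
β0 stroke at J1  (common-e at J2 fixed by 1)
β5 stroke at R1  (J2 effort already set via bond 1)
β2 stroke at I1  (J1: last free bond brings flow in)

1  (I1 all integral)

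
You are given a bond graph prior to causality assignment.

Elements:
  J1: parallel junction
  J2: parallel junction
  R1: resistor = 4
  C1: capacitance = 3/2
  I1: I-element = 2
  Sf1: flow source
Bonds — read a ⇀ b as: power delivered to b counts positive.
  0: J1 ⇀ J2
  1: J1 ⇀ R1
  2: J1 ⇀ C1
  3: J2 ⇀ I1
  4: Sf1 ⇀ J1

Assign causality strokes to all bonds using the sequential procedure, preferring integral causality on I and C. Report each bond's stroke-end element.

bond 0 stroke→J2
bond 1 stroke→R1
bond 2 stroke→J1
bond 3 stroke→I1
bond 4 stroke→Sf1

bond 4 →Sf1  (Sf1: flow source, stroke at near end)
bond 2 →J1  (C1 outputs effort q/C1)
bond 0 →J2  (common-e at J1 fixed by 2)
bond 1 →R1  (J1: bond 2 brought effort, rest push out)
bond 3 →I1  (common-e at J2 fixed by 0)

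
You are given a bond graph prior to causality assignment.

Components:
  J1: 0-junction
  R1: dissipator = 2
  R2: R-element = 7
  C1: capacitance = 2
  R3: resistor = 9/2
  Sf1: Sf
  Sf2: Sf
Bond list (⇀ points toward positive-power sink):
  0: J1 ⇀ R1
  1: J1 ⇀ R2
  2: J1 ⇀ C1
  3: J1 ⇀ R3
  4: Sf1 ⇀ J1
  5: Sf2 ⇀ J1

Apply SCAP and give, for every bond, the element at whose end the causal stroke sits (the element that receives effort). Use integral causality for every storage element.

b4 |Sf1  (Sf1 fixes flow; stroke at Sf1)
b5 |Sf2  (Sf2: flow source, stroke at near end)
b2 |J1  (C1 integral (e out))
b0 |R1  (J1 effort already set via bond 2)
b1 |R2  (J1: bond 2 brought effort, rest push out)
b3 |R3  (J1: bond 2 brought effort, rest push out)

#0 →R1
#1 →R2
#2 →J1
#3 →R3
#4 →Sf1
#5 →Sf2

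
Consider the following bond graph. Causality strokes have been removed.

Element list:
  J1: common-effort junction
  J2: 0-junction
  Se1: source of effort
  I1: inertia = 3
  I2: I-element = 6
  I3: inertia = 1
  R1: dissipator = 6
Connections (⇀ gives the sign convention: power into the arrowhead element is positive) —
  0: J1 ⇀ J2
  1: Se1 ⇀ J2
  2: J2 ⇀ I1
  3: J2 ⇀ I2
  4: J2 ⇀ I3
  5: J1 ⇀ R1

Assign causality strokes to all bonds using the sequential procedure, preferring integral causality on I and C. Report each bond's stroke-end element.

#0 →J1
#1 →J2
#2 →I1
#3 →I2
#4 →I3
#5 →R1

bond 1 →J2  (source Se1 imposes e)
bond 0 →J1  (J2: bond 1 brought effort, rest push out)
bond 2 →I1  (common-e at J2 fixed by 1)
bond 3 →I2  (common-e at J2 fixed by 1)
bond 4 →I3  (0-jn J2 has e-setter on 1)
bond 5 →R1  (J1 effort already set via bond 0)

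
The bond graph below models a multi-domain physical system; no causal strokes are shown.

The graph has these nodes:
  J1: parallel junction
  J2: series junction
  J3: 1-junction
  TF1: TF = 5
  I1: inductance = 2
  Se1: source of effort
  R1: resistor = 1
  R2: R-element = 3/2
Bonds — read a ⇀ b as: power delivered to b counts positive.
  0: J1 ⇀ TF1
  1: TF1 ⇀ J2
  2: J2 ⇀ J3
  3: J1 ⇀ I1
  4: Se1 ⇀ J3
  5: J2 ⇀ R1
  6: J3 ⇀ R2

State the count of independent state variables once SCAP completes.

β4 stroke→J3  (Se1: effort source, stroke at far end)
β3 stroke→I1  (I1: I, integral causality)
β0 stroke→J1  (J1 needs exactly one e-in)
β1 stroke→TF1  (TF TF1: opposite of bond 0)
β2 stroke→J2  (common-f at J2 fixed by 1)
β5 stroke→J2  (common-f at J2 fixed by 1)
β6 stroke→J3  (J3: bond 2 brought flow, rest push out)

1  (I1 all integral)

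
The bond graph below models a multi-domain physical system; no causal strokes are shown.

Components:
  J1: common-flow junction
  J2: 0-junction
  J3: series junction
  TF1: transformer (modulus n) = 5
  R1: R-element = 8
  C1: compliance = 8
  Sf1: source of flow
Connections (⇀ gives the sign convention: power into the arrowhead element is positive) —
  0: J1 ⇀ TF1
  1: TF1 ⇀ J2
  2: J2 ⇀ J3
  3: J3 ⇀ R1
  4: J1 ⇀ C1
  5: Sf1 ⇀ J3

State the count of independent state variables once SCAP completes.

1  (C1 all integral)

bond 5 stroke→Sf1  (Sf1 (Sf) sets flow on bond)
bond 2 stroke→J3  (J3: bond 5 brought flow, rest push out)
bond 3 stroke→J3  (J3 flow already set via bond 5)
bond 1 stroke→J2  (closing 0-jn rule on J2)
bond 0 stroke→TF1  (TF TF1: opposite of bond 1)
bond 4 stroke→J1  (J1 flow already set via bond 0)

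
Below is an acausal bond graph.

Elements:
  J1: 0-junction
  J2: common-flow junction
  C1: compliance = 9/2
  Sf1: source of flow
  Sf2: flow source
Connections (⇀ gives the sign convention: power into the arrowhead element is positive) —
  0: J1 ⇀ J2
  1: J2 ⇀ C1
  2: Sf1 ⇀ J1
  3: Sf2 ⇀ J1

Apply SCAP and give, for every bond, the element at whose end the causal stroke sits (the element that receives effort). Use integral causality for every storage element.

β0 →J1
β1 →J2
β2 →Sf1
β3 →Sf2

β2 stroke at Sf1  (Sf1 fixes flow; stroke at Sf1)
β3 stroke at Sf2  (Sf2 (Sf) sets flow on bond)
β0 stroke at J1  (only one effort-in slot at J1)
β1 stroke at J2  (common-f at J2 fixed by 0)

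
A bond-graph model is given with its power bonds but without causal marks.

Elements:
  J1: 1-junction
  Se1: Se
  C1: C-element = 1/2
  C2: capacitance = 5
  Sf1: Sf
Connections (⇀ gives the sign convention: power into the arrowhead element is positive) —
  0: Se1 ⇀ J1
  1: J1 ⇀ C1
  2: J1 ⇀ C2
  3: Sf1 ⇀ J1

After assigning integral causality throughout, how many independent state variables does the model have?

β0 stroke at J1  (Se1 fixes effort; stroke away)
β3 stroke at Sf1  (Sf1 fixes flow; stroke at Sf1)
β1 stroke at J1  (1-jn J1 has f-setter on 3)
β2 stroke at J1  (J1: bond 3 brought flow, rest push out)

2  (C1, C2 all integral)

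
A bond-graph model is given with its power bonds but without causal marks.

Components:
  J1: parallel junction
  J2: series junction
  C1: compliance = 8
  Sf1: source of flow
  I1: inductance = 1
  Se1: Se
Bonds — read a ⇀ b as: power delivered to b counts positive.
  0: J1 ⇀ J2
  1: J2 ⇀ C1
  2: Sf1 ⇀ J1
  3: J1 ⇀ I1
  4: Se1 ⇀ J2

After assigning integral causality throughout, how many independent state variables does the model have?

2  (C1, I1 all integral)

β2 |Sf1  (Sf1: flow source, stroke at near end)
β4 |J2  (source Se1 imposes e)
β1 |J2  (prefer integral on C1)
β0 |J1  (J2: last free bond brings flow in)
β3 |I1  (J1 effort already set via bond 0)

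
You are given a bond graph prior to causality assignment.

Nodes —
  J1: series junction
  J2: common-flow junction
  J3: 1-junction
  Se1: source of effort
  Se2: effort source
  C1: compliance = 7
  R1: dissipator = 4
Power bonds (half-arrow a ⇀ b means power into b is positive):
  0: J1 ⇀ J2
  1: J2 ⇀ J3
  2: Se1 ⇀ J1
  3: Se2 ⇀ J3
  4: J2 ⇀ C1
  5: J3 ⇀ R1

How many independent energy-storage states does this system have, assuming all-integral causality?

1  (C1 all integral)

bond 2 stroke at J1  (source Se1 imposes e)
bond 3 stroke at J3  (Se2: effort source, stroke at far end)
bond 0 stroke at J2  (J1 needs exactly one f-in)
bond 4 stroke at J2  (C1 outputs effort q/C1)
bond 1 stroke at J3  (only one flow-in slot at J2)
bond 5 stroke at R1  (J3: last free bond brings flow in)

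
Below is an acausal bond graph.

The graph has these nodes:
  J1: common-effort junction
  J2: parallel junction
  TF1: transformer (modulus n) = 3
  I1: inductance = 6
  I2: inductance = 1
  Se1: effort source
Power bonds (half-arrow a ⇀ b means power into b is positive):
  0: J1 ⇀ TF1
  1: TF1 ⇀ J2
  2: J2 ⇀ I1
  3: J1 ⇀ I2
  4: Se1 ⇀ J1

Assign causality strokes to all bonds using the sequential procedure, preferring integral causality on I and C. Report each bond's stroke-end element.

bond 0 stroke at TF1
bond 1 stroke at J2
bond 2 stroke at I1
bond 3 stroke at I2
bond 4 stroke at J1

bond 4 stroke at J1  (Se1 (Se) sets effort on bond)
bond 0 stroke at TF1  (J1 effort already set via bond 4)
bond 3 stroke at I2  (common-e at J1 fixed by 4)
bond 1 stroke at J2  (through TF1, causality passes straight; one stroke at TF1)
bond 2 stroke at I1  (J2: bond 1 brought effort, rest push out)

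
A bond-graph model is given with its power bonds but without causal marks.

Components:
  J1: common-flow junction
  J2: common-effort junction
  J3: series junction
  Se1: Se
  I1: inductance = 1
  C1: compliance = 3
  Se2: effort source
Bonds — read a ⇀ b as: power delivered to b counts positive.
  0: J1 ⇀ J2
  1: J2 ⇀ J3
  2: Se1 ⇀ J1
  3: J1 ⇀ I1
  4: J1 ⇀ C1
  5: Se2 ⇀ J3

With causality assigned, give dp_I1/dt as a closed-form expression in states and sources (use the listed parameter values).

b2 →J1  (Se1 (Se) sets effort on bond)
b5 →J3  (Se2: effort source, stroke at far end)
b1 →J2  (J3 needs exactly one f-in)
b0 →J1  (0-jn J2 has e-setter on 1)
b3 →I1  (prefer integral on I1)
b4 →J1  (1-jn J1 has f-setter on 3)

dp_I1/dt = E_Se1 + E_Se2 - q_C1/3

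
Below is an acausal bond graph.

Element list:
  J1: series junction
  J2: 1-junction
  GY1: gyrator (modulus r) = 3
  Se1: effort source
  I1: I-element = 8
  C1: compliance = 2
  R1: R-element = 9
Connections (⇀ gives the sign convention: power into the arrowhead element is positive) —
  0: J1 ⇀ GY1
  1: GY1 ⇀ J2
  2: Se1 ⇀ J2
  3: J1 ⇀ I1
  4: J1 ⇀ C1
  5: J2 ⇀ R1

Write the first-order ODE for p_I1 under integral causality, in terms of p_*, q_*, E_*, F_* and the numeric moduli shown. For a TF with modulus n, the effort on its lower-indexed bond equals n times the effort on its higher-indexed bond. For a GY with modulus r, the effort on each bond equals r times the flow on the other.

dp_I1/dt = -E_Se1/3 - p_I1/8 - q_C1/2

b2 →J2  (Se1 (Se) sets effort on bond)
b3 →I1  (prefer integral on I1)
b0 →J1  (J1: bond 3 brought flow, rest push out)
b4 →J1  (J1 flow already set via bond 3)
b1 →J2  (GY GY1: same side as bond 0)
b5 →R1  (only one flow-in slot at J2)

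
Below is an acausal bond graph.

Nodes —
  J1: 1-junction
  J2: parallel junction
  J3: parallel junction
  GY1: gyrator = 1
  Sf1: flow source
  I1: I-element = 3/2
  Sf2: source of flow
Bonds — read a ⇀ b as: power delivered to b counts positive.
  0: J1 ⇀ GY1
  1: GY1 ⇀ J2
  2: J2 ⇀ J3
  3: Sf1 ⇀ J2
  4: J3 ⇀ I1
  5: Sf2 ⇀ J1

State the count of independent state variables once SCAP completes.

#3 stroke→Sf1  (Sf1: flow source, stroke at near end)
#5 stroke→Sf2  (Sf2 fixes flow; stroke at Sf2)
#0 stroke→J1  (1-jn J1 has f-setter on 5)
#1 stroke→J2  (GY1 both-in/both-out from 0)
#2 stroke→J3  (common-e at J2 fixed by 1)
#4 stroke→I1  (J3 effort already set via bond 2)

1  (I1 all integral)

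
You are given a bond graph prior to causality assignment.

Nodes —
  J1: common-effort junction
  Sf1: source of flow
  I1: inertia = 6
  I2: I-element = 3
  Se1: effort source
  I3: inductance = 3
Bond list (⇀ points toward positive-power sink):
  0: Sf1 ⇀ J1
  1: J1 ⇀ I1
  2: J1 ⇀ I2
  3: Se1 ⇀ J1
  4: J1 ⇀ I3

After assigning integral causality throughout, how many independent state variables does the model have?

3  (I1, I2, I3 all integral)

β0 stroke→Sf1  (source Sf1 imposes f)
β3 stroke→J1  (source Se1 imposes e)
β1 stroke→I1  (J1 effort already set via bond 3)
β2 stroke→I2  (0-jn J1 has e-setter on 3)
β4 stroke→I3  (J1: bond 3 brought effort, rest push out)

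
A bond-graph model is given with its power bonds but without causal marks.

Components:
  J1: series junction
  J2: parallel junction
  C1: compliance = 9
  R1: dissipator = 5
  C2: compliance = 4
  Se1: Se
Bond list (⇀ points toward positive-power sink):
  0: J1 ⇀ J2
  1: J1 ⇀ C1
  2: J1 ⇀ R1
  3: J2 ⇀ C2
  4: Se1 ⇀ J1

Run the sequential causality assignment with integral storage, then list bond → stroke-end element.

#0 stroke at J1
#1 stroke at J1
#2 stroke at R1
#3 stroke at J2
#4 stroke at J1

β4 stroke→J1  (Se1 (Se) sets effort on bond)
β1 stroke→J1  (C1 integral (e out))
β3 stroke→J2  (C2 integral (e out))
β0 stroke→J1  (J2: bond 3 brought effort, rest push out)
β2 stroke→R1  (J1 needs exactly one f-in)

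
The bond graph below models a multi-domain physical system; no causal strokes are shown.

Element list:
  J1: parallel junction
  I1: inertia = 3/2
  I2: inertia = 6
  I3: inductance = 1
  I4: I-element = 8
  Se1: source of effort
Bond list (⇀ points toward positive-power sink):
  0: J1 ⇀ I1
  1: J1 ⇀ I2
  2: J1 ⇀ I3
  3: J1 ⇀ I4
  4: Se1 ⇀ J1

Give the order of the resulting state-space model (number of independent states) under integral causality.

4  (I1, I2, I3, I4 all integral)

b4 stroke at J1  (Se1 fixes effort; stroke away)
b0 stroke at I1  (J1 effort already set via bond 4)
b1 stroke at I2  (0-jn J1 has e-setter on 4)
b2 stroke at I3  (0-jn J1 has e-setter on 4)
b3 stroke at I4  (J1 effort already set via bond 4)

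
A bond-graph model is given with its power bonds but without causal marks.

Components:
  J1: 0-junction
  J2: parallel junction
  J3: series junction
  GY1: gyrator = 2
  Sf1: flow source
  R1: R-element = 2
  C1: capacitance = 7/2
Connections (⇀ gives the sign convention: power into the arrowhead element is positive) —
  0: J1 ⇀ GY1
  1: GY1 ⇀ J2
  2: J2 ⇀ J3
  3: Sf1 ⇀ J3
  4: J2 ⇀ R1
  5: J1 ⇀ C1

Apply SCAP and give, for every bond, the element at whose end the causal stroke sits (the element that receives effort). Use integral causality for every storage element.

#0 stroke at GY1
#1 stroke at GY1
#2 stroke at J3
#3 stroke at Sf1
#4 stroke at J2
#5 stroke at J1

bond 3 →Sf1  (Sf1: flow source, stroke at near end)
bond 2 →J3  (J3: bond 3 brought flow, rest push out)
bond 5 →J1  (C1 outputs effort q/C1)
bond 0 →GY1  (J1 effort already set via bond 5)
bond 1 →GY1  (GY1 both-in/both-out from 0)
bond 4 →J2  (J2 needs exactly one e-in)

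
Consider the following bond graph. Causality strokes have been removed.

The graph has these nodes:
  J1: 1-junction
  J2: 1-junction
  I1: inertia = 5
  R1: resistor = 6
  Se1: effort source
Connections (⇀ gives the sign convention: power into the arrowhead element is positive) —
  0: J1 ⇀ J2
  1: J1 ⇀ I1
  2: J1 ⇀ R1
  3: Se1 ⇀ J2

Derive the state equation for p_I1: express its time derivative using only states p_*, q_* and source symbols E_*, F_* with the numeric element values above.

dp_I1/dt = E_Se1 - 6*p_I1/5

bond 3 |J2  (Se1 (Se) sets effort on bond)
bond 0 |J1  (closing 1-jn rule on J2)
bond 1 |I1  (I1: I, integral causality)
bond 2 |J1  (1-jn J1 has f-setter on 1)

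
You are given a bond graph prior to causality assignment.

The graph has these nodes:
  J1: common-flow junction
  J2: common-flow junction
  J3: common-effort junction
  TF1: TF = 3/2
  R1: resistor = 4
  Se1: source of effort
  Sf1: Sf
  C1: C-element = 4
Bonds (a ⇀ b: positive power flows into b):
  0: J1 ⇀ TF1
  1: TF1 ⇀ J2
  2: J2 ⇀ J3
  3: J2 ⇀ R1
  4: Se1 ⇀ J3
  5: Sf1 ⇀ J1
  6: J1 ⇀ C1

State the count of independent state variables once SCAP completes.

bond 4 stroke→J3  (source Se1 imposes e)
bond 5 stroke→Sf1  (Sf1: flow source, stroke at near end)
bond 0 stroke→J1  (J1 flow already set via bond 5)
bond 6 stroke→J1  (J1 flow already set via bond 5)
bond 2 stroke→J2  (J3: bond 4 brought effort, rest push out)
bond 1 stroke→TF1  (TF1: transformer flips bond 0)
bond 3 stroke→J2  (common-f at J2 fixed by 1)

1  (C1 all integral)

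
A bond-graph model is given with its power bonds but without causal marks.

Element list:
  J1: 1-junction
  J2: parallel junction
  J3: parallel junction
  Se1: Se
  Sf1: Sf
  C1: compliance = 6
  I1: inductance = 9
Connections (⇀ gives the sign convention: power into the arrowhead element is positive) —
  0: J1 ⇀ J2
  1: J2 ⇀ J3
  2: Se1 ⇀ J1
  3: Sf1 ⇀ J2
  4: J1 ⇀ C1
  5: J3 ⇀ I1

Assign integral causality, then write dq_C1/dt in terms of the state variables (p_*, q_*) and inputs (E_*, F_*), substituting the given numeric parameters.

dq_C1/dt = -F_Sf1 + p_I1/9

#2 stroke→J1  (Se1 (Se) sets effort on bond)
#3 stroke→Sf1  (source Sf1 imposes f)
#4 stroke→J1  (C1 integral (e out))
#0 stroke→J2  (only one flow-in slot at J1)
#1 stroke→J3  (J2 effort already set via bond 0)
#5 stroke→I1  (J3: bond 1 brought effort, rest push out)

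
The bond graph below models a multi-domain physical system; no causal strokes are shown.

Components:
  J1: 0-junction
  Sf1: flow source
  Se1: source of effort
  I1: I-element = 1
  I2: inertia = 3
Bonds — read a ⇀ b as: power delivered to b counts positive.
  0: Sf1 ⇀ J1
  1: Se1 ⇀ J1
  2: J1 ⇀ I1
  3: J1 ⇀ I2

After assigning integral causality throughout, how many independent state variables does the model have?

2  (I1, I2 all integral)

β0 |Sf1  (Sf1 (Sf) sets flow on bond)
β1 |J1  (source Se1 imposes e)
β2 |I1  (J1: bond 1 brought effort, rest push out)
β3 |I2  (J1: bond 1 brought effort, rest push out)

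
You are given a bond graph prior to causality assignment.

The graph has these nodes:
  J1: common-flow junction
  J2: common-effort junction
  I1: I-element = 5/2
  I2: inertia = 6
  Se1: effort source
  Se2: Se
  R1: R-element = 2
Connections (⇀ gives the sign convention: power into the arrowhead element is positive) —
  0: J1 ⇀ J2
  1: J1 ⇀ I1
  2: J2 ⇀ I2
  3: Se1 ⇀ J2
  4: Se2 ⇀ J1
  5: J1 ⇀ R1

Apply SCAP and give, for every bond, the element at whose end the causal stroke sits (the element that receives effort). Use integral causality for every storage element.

bond 3 stroke→J2  (Se1 fixes effort; stroke away)
bond 4 stroke→J1  (Se2 (Se) sets effort on bond)
bond 0 stroke→J1  (common-e at J2 fixed by 3)
bond 2 stroke→I2  (0-jn J2 has e-setter on 3)
bond 1 stroke→I1  (I1 outputs flow p/I1)
bond 5 stroke→J1  (1-jn J1 has f-setter on 1)

β0 stroke at J1
β1 stroke at I1
β2 stroke at I2
β3 stroke at J2
β4 stroke at J1
β5 stroke at J1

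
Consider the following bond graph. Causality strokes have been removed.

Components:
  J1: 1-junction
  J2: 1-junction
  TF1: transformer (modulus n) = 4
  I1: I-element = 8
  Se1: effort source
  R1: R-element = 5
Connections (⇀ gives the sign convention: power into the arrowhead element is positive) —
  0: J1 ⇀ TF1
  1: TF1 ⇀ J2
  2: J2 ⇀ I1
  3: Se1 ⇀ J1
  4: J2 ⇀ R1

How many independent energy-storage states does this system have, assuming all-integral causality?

1  (I1 all integral)

β3 |J1  (Se1 (Se) sets effort on bond)
β0 |TF1  (J1: last free bond brings flow in)
β1 |J2  (TF1 one-in-one-out from 0)
β2 |I1  (I1 outputs flow p/I1)
β4 |J2  (J2: bond 2 brought flow, rest push out)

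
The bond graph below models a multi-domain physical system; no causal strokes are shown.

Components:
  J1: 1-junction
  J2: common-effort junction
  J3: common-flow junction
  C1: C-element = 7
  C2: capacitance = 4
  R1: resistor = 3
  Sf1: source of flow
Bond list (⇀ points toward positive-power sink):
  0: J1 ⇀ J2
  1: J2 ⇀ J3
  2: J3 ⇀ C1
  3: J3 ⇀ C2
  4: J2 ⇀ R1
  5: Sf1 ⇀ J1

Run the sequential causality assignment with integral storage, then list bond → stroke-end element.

β5 stroke→Sf1  (Sf1 fixes flow; stroke at Sf1)
β0 stroke→J1  (common-f at J1 fixed by 5)
β2 stroke→J3  (C1: C, integral causality)
β3 stroke→J3  (C2 integral (e out))
β1 stroke→J2  (only one flow-in slot at J3)
β4 stroke→R1  (J2 effort already set via bond 1)

b0 |J1
b1 |J2
b2 |J3
b3 |J3
b4 |R1
b5 |Sf1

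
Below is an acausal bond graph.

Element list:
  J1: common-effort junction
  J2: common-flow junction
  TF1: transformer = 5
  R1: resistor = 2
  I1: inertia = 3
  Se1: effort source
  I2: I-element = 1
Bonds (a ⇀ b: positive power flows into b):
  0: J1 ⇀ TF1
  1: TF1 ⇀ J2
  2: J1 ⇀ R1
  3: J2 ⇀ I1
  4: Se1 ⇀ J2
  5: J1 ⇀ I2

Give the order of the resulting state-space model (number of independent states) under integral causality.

2  (I1, I2 all integral)

β4 stroke→J2  (Se1: effort source, stroke at far end)
β3 stroke→I1  (I1 outputs flow p/I1)
β1 stroke→J2  (1-jn J2 has f-setter on 3)
β0 stroke→TF1  (TF TF1: opposite of bond 1)
β5 stroke→I2  (I2: I, integral causality)
β2 stroke→J1  (J1 needs exactly one e-in)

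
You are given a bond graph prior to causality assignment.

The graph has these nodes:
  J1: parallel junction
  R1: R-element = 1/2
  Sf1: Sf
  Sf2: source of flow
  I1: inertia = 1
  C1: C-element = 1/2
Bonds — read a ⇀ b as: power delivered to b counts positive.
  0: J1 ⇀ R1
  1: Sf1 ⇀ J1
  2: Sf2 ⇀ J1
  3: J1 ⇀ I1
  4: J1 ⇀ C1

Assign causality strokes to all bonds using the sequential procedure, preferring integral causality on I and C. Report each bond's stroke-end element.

b1 stroke→Sf1  (Sf1 fixes flow; stroke at Sf1)
b2 stroke→Sf2  (Sf2 fixes flow; stroke at Sf2)
b3 stroke→I1  (I1: I, integral causality)
b4 stroke→J1  (C1 outputs effort q/C1)
b0 stroke→R1  (common-e at J1 fixed by 4)

b0 →R1
b1 →Sf1
b2 →Sf2
b3 →I1
b4 →J1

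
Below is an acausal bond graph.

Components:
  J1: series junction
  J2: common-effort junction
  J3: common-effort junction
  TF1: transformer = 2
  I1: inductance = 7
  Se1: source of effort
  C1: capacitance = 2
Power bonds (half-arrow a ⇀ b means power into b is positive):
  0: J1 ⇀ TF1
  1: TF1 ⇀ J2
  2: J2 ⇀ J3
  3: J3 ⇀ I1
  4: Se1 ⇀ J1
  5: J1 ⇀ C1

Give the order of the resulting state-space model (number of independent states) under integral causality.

b4 stroke→J1  (Se1: effort source, stroke at far end)
b3 stroke→I1  (prefer integral on I1)
b2 stroke→J3  (J3: last free bond brings effort in)
b1 stroke→J2  (closing 0-jn rule on J2)
b0 stroke→TF1  (through TF1, causality passes straight; one stroke at TF1)
b5 stroke→J1  (1-jn J1 has f-setter on 0)

2  (C1, I1 all integral)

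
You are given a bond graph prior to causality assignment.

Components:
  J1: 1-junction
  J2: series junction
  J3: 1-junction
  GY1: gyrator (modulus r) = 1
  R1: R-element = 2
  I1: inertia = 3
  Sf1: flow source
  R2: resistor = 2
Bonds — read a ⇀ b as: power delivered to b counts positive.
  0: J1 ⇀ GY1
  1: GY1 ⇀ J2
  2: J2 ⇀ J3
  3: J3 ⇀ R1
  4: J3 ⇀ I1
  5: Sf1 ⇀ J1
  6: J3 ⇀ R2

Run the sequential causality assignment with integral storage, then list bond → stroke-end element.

#0 |J1
#1 |J2
#2 |J3
#3 |J3
#4 |I1
#5 |Sf1
#6 |J3

b5 stroke at Sf1  (source Sf1 imposes f)
b0 stroke at J1  (1-jn J1 has f-setter on 5)
b1 stroke at J2  (GY GY1: same side as bond 0)
b2 stroke at J3  (J2: last free bond brings flow in)
b4 stroke at I1  (I1 outputs flow p/I1)
b3 stroke at J3  (J3 flow already set via bond 4)
b6 stroke at J3  (J3 flow already set via bond 4)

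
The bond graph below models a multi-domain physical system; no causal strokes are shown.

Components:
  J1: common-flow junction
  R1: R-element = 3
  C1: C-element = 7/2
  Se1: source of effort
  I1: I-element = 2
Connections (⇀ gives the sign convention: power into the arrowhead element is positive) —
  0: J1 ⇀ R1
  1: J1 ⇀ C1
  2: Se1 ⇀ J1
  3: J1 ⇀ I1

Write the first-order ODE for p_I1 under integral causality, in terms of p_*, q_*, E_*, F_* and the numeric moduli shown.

dp_I1/dt = E_Se1 - 3*p_I1/2 - 2*q_C1/7

#2 →J1  (Se1 (Se) sets effort on bond)
#1 →J1  (C1 outputs effort q/C1)
#3 →I1  (I1: I, integral causality)
#0 →J1  (common-f at J1 fixed by 3)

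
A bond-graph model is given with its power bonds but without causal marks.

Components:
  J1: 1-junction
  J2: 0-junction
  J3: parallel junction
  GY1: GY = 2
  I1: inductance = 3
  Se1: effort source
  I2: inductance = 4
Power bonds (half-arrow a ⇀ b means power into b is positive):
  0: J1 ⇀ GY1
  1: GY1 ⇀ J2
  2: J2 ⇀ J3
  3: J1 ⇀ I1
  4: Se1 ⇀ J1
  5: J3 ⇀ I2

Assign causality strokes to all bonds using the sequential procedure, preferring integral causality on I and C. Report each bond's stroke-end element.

b0 →J1
b1 →J2
b2 →J3
b3 →I1
b4 →J1
b5 →I2

b4 →J1  (Se1 (Se) sets effort on bond)
b3 →I1  (I1 outputs flow p/I1)
b0 →J1  (J1: bond 3 brought flow, rest push out)
b1 →J2  (GY1 both-in/both-out from 0)
b2 →J3  (J2 effort already set via bond 1)
b5 →I2  (J3 effort already set via bond 2)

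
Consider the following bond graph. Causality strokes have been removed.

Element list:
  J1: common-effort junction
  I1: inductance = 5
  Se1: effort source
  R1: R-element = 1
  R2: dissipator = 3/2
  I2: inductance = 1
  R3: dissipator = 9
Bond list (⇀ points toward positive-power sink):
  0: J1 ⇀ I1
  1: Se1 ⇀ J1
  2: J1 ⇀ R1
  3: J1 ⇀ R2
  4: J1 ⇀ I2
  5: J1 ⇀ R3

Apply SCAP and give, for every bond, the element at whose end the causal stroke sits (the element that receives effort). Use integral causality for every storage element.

#1 stroke at J1  (source Se1 imposes e)
#0 stroke at I1  (J1 effort already set via bond 1)
#2 stroke at R1  (common-e at J1 fixed by 1)
#3 stroke at R2  (common-e at J1 fixed by 1)
#4 stroke at I2  (common-e at J1 fixed by 1)
#5 stroke at R3  (common-e at J1 fixed by 1)

b0 stroke→I1
b1 stroke→J1
b2 stroke→R1
b3 stroke→R2
b4 stroke→I2
b5 stroke→R3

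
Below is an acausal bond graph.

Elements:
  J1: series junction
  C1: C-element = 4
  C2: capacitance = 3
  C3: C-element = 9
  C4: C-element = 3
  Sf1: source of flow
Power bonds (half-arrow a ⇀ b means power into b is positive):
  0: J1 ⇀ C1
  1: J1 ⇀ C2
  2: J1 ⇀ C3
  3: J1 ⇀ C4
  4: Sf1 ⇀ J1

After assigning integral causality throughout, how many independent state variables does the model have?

4  (C1, C2, C3, C4 all integral)

b4 |Sf1  (source Sf1 imposes f)
b0 |J1  (J1 flow already set via bond 4)
b1 |J1  (J1 flow already set via bond 4)
b2 |J1  (J1: bond 4 brought flow, rest push out)
b3 |J1  (J1 flow already set via bond 4)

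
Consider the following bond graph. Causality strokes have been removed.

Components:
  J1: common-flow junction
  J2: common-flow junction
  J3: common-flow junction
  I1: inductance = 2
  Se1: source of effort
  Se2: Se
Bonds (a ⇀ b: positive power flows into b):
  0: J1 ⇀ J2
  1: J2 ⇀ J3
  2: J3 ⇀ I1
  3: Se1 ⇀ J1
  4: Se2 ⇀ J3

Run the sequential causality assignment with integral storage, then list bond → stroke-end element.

#0 stroke at J2
#1 stroke at J3
#2 stroke at I1
#3 stroke at J1
#4 stroke at J3

b3 stroke→J1  (Se1: effort source, stroke at far end)
b4 stroke→J3  (source Se2 imposes e)
b0 stroke→J2  (J1 needs exactly one f-in)
b1 stroke→J3  (only one flow-in slot at J2)
b2 stroke→I1  (closing 1-jn rule on J3)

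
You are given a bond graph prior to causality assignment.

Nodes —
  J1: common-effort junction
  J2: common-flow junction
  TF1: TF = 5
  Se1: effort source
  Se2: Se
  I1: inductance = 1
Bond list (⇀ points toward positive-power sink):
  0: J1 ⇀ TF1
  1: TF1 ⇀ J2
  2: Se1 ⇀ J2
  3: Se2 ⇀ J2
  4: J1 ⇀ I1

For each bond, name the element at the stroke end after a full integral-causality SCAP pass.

b2 stroke→J2  (Se1 fixes effort; stroke away)
b3 stroke→J2  (Se2 fixes effort; stroke away)
b1 stroke→TF1  (only one flow-in slot at J2)
b0 stroke→J1  (TF1 one-in-one-out from 1)
b4 stroke→I1  (common-e at J1 fixed by 0)

#0 |J1
#1 |TF1
#2 |J2
#3 |J2
#4 |I1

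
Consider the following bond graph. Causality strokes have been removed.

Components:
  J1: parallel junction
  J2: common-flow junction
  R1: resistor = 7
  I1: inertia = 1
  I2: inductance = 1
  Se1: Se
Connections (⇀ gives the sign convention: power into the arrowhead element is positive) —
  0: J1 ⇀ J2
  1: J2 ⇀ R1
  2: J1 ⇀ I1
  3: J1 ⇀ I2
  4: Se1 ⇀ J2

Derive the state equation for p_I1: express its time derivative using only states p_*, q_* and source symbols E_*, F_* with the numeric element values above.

dp_I1/dt = -E_Se1 - 7*p_I1 - 7*p_I2

#4 |J2  (source Se1 imposes e)
#2 |I1  (I1 integral (f out))
#3 |I2  (I2 outputs flow p/I2)
#0 |J1  (J1: last free bond brings effort in)
#1 |J2  (1-jn J2 has f-setter on 0)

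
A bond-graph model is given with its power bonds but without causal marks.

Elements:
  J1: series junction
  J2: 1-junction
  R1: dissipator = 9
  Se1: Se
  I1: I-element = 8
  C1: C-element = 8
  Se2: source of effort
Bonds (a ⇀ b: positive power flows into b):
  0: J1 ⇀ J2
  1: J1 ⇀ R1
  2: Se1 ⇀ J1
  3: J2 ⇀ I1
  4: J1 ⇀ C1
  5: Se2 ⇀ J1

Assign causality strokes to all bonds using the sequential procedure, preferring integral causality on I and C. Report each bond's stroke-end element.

β2 |J1  (Se1 (Se) sets effort on bond)
β5 |J1  (Se2 (Se) sets effort on bond)
β3 |I1  (I1 outputs flow p/I1)
β0 |J2  (J2 flow already set via bond 3)
β1 |J1  (J1: bond 0 brought flow, rest push out)
β4 |J1  (J1: bond 0 brought flow, rest push out)

b0 stroke at J2
b1 stroke at J1
b2 stroke at J1
b3 stroke at I1
b4 stroke at J1
b5 stroke at J1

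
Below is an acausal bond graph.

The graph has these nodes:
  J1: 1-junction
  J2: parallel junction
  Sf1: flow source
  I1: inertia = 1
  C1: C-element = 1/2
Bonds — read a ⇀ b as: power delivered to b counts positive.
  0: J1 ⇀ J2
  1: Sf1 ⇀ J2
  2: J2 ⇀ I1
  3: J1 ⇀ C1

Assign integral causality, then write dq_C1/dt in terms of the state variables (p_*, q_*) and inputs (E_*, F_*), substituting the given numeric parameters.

β1 →Sf1  (Sf1 fixes flow; stroke at Sf1)
β2 →I1  (I1: I, integral causality)
β0 →J2  (only one effort-in slot at J2)
β3 →J1  (common-f at J1 fixed by 0)

dq_C1/dt = -F_Sf1 + p_I1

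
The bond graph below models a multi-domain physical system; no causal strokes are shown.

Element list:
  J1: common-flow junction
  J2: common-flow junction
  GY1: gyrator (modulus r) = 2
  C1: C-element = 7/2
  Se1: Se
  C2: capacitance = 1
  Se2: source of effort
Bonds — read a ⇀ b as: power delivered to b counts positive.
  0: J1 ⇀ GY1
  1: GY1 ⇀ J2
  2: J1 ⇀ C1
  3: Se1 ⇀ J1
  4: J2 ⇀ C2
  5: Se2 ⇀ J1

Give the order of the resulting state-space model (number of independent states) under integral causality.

bond 3 |J1  (Se1 (Se) sets effort on bond)
bond 5 |J1  (Se2 fixes effort; stroke away)
bond 2 |J1  (C1 integral (e out))
bond 0 |GY1  (J1 needs exactly one f-in)
bond 1 |GY1  (through GY1, causality inverts; strokes same side of GY1)
bond 4 |J2  (common-f at J2 fixed by 1)

2  (C1, C2 all integral)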